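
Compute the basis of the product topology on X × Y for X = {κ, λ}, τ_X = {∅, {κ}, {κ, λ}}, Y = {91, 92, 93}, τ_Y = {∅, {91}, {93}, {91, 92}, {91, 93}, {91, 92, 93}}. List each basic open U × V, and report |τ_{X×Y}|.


Basis B = {∅ × ∅, {κ} × {91}, {κ} × {93}, {κ} × {91, 92}, {κ} × {91, 93}, {κ, λ} × {91}, {κ, λ} × {93}, {κ} × {91, 92, 93}, {κ, λ} × {91, 92}, {κ, λ} × {91, 93}, {κ, λ} × {91, 92, 93}}; |τ_{X×Y}| = 18.

Enumerate products U × V with U ∈ τ_X, V ∈ τ_Y (deduplicated):
  ∅ × ∅ = {} (∅)
  {κ} × {91} = {(κ,91)}
  {κ} × {93} = {(κ,93)}
  {κ} × {91, 92} = {(κ,91), (κ,92)}
  {κ} × {91, 93} = {(κ,91), (κ,93)}
  {κ, λ} × {91} = {(κ,91), (λ,91)}
  {κ, λ} × {93} = {(κ,93), (λ,93)}
  {κ} × {91, 92, 93} = {(κ,91), (κ,92), (κ,93)}
  {κ, λ} × {91, 92} = {(κ,91), (κ,92), (λ,91), (λ,92)}
  {κ, λ} × {91, 93} = {(κ,91), (κ,93), (λ,91), (λ,93)}
  {κ, λ} × {91, 92, 93} = {(κ,91), (κ,92), (κ,93), (λ,91), (λ,92), (λ,93)}
These 11 distinct sets form the basis B.
Close under arbitrary unions to get τ_{X×Y}; counting gives |τ_{X×Y}| = 18.


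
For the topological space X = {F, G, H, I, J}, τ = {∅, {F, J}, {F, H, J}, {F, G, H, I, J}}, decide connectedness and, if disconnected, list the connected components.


(X, τ) is connected.

Find clopen sets (U ∈ τ with X ∖ U ∈ τ):
  U = ∅, X ∖ U = {F, G, H, I, J} — both open, so U is clopen.
  U = {F, G, H, I, J}, X ∖ U = ∅ — both open, so U is clopen.
Only trivial clopens (∅ and X) exist, so (X, τ) is connected.
Compute connected components by grouping points that agree on all clopens:
  component: {F, G, H, I, J}


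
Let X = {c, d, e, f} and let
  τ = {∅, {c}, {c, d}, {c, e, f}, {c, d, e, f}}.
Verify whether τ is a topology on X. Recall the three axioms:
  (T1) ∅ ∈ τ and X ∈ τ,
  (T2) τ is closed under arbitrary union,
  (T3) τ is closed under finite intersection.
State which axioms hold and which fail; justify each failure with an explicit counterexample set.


τ IS a topology on X.

Axiom (T1): ∅ ∈ τ? Yes; X ∈ τ? Yes.
Axiom (T2/T3): check pairwise unions and intersections of members of τ.
All pairwise intersections and unions checked — each lies in τ. Therefore τ satisfies (T1), (T2), (T3): it IS a topology on X.


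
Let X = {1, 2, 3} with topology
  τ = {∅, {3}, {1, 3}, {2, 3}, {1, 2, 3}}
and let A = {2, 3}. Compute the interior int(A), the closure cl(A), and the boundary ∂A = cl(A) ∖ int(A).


int(A) = {2, 3}, cl(A) = {1, 2, 3}, ∂A = {1}.

Closed sets in (X, τ) are complements of opens:
  closed(X, τ) = {∅, {1}, {2}, {1, 2}, {1, 2, 3}}.
int(A) = ⋃ {U ∈ τ : U ⊆ A}. Opens contained in A: ∅, {3}, {2, 3}.
Taking the union of these: int(A) = {2, 3}.
cl(A) = ⋂ {C closed : A ⊆ C}. Closed sets containing A: {1, 2, 3}.
Intersecting these: cl(A) = {1, 2, 3}.
∂A = cl(A) ∖ int(A) = {1, 2, 3} ∖ {2, 3} = {1}.


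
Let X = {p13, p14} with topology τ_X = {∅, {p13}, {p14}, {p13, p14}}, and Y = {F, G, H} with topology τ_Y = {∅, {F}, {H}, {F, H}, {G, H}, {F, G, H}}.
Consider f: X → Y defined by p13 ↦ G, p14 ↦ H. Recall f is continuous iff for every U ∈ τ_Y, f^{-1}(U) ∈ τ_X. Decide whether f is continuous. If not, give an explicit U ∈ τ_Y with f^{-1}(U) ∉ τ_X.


f IS continuous.

Compute f^{-1}(U) for each U ∈ τ_Y:
  U = ∅: f^{-1}(U) = ∅ ∈ τ_X ✓.
  U = {F}: f^{-1}(U) = ∅ ∈ τ_X ✓.
  U = {H}: f^{-1}(U) = {p14} ∈ τ_X ✓.
  U = {F, H}: f^{-1}(U) = {p14} ∈ τ_X ✓.
  U = {G, H}: f^{-1}(U) = {p13, p14} ∈ τ_X ✓.
  U = {F, G, H}: f^{-1}(U) = {p13, p14} ∈ τ_X ✓.
Every preimage lies in τ_X, so f IS continuous.


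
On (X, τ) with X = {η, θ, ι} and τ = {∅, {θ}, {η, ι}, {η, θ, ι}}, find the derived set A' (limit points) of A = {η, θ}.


A' = {ι}

For each x ∈ X, list the open sets U ∈ τ with x ∈ U, then check whether U ∩ (A ∖ {x}) ≠ ∅ for every such U.
  x = η: open {η, ι} ∋ x has {η, ι} ∩ (A ∖ {η}) = ∅, so x is NOT a limit point.
  x = θ: open {θ} ∋ x has {θ} ∩ (A ∖ {θ}) = ∅, so x is NOT a limit point.
  x = ι: opens ∋ x are {η, ι}, {η, θ, ι}; each meets A ∖ {ι}, so x IS a limit point.
Collecting: A' = {ι}.


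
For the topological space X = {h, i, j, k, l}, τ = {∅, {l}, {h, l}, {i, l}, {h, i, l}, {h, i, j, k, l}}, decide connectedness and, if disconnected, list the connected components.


(X, τ) is connected.

Find clopen sets (U ∈ τ with X ∖ U ∈ τ):
  U = ∅, X ∖ U = {h, i, j, k, l} — both open, so U is clopen.
  U = {h, i, j, k, l}, X ∖ U = ∅ — both open, so U is clopen.
Only trivial clopens (∅ and X) exist, so (X, τ) is connected.
Compute connected components by grouping points that agree on all clopens:
  component: {h, i, j, k, l}


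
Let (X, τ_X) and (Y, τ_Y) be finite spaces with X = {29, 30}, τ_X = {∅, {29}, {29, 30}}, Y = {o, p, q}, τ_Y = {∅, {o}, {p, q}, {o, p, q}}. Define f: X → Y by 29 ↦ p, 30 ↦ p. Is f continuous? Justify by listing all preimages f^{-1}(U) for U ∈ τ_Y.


f IS continuous.

Compute f^{-1}(U) for each U ∈ τ_Y:
  U = ∅: f^{-1}(U) = ∅ ∈ τ_X ✓.
  U = {o}: f^{-1}(U) = ∅ ∈ τ_X ✓.
  U = {p, q}: f^{-1}(U) = {29, 30} ∈ τ_X ✓.
  U = {o, p, q}: f^{-1}(U) = {29, 30} ∈ τ_X ✓.
Every preimage lies in τ_X, so f IS continuous.


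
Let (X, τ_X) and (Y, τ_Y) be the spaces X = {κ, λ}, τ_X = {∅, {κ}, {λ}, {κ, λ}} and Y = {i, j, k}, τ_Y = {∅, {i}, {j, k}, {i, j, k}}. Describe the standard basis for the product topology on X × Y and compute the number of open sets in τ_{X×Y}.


Basis B = {∅ × ∅, {κ} × {i}, {λ} × {i}, {κ, λ} × {i}, {κ} × {j, k}, {λ} × {j, k}, {κ} × {i, j, k}, {λ} × {i, j, k}, {κ, λ} × {j, k}, {κ, λ} × {i, j, k}}; |τ_{X×Y}| = 16.

Enumerate products U × V with U ∈ τ_X, V ∈ τ_Y (deduplicated):
  ∅ × ∅ = {} (∅)
  {κ} × {i} = {(κ,i)}
  {λ} × {i} = {(λ,i)}
  {κ, λ} × {i} = {(κ,i), (λ,i)}
  {κ} × {j, k} = {(κ,j), (κ,k)}
  {λ} × {j, k} = {(λ,j), (λ,k)}
  {κ} × {i, j, k} = {(κ,i), (κ,j), (κ,k)}
  {λ} × {i, j, k} = {(λ,i), (λ,j), (λ,k)}
  {κ, λ} × {j, k} = {(κ,j), (κ,k), (λ,j), (λ,k)}
  {κ, λ} × {i, j, k} = {(κ,i), (κ,j), (κ,k), (λ,i), (λ,j), (λ,k)}
These 10 distinct sets form the basis B.
Close under arbitrary unions to get τ_{X×Y}; counting gives |τ_{X×Y}| = 16.


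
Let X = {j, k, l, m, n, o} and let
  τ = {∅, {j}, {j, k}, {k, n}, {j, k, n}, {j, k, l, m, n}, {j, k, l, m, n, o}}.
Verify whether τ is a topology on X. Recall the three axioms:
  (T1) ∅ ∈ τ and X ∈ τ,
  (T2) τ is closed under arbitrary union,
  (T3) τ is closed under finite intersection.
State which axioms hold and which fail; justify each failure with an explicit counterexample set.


τ is NOT a topology on X.

Axiom (T1): ∅ ∈ τ? Yes; X ∈ τ? Yes.
Axiom (T2/T3): check pairwise unions and intersections of members of τ.
Counterexample for (T3): {j, k} ∩ {k, n} = {k} ∉ τ. Therefore τ is NOT a topology.


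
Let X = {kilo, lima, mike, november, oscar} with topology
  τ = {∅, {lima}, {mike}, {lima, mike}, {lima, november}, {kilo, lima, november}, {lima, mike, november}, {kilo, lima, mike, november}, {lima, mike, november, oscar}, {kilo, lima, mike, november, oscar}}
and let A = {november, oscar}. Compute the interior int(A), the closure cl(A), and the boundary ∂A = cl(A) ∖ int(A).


int(A) = ∅, cl(A) = {kilo, november, oscar}, ∂A = {kilo, november, oscar}.

Closed sets in (X, τ) are complements of opens:
  closed(X, τ) = {∅, {kilo}, {oscar}, {kilo, oscar}, {mike, oscar}, {kilo, mike, oscar}, {kilo, november, oscar}, {kilo, lima, november, oscar}, {kilo, mike, november, oscar}, {kilo, lima, mike, november, oscar}}.
int(A) = ⋃ {U ∈ τ : U ⊆ A}. Opens contained in A: ∅.
Taking the union of these: int(A) = ∅.
cl(A) = ⋂ {C closed : A ⊆ C}. Closed sets containing A: {kilo, november, oscar}, {kilo, lima, november, oscar}, {kilo, mike, november, oscar}, {kilo, lima, mike, november, oscar}.
Intersecting these: cl(A) = {kilo, november, oscar}.
∂A = cl(A) ∖ int(A) = {kilo, november, oscar} ∖ ∅ = {kilo, november, oscar}.


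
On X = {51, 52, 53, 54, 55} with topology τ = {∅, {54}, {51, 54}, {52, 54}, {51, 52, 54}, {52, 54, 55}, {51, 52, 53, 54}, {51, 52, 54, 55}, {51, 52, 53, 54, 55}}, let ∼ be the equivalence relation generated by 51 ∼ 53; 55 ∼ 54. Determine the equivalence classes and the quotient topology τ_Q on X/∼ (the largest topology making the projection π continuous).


X/∼ = {[51=53], [52], [54=55]}; |τ_Q| = 3.

Equivalence classes: [51=53], [52], [54=55].
Quotient map π: X → X/∼ sends 51 ↦ [51=53], 52 ↦ [52], 53 ↦ [51=53], 54 ↦ [54=55], 55 ↦ [54=55].
For each subset V ⊆ X/∼, compute π^{-1}(V) ⊆ X and check whether π^{-1}(V) ∈ τ. V is open in τ_Q iff π^{-1}(V) ∈ τ.
  V = {}: π^{-1}(V) = ∅ ∈ τ ✓.
  V = {[51=53]}: π^{-1}(V) = {51, 53} ∉ τ ✗.
  V = {[52]}: π^{-1}(V) = {52} ∉ τ ✗.
  V = {[51=53], [52]}: π^{-1}(V) = {51, 52, 53} ∉ τ ✗.
  V = {[54=55]}: π^{-1}(V) = {54, 55} ∉ τ ✗.
  V = {[51=53], [54=55]}: π^{-1}(V) = {51, 53, 54, 55} ∉ τ ✗.
  V = {[52], [54=55]}: π^{-1}(V) = {52, 54, 55} ∈ τ ✓.
  V = {[51=53], [52], [54=55]}: π^{-1}(V) = {51, 52, 53, 54, 55} ∈ τ ✓.
Open sets in the quotient: τ_Q = {{}, {[52], [54=55]}, {[51=53], [52], [54=55]}} (3 elements).


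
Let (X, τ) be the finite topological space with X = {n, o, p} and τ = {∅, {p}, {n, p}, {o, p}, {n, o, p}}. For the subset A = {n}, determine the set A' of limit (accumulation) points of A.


A' = ∅

For each x ∈ X, list the open sets U ∈ τ with x ∈ U, then check whether U ∩ (A ∖ {x}) ≠ ∅ for every such U.
  x = n: open {n, p} ∋ x has {n, p} ∩ (A ∖ {n}) = ∅, so x is NOT a limit point.
  x = o: open {o, p} ∋ x has {o, p} ∩ (A ∖ {o}) = ∅, so x is NOT a limit point.
  x = p: open {p} ∋ x has {p} ∩ (A ∖ {p}) = ∅, so x is NOT a limit point.
Collecting: A' = ∅.


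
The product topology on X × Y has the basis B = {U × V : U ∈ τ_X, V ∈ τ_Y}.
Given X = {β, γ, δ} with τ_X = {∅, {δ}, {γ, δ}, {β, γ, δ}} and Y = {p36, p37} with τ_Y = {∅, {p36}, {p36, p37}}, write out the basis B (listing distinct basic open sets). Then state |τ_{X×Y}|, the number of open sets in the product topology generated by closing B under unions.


Basis B = {∅ × ∅, {δ} × {p36}, {γ, δ} × {p36}, {δ} × {p36, p37}, {β, γ, δ} × {p36}, {γ, δ} × {p36, p37}, {β, γ, δ} × {p36, p37}}; |τ_{X×Y}| = 10.

Enumerate products U × V with U ∈ τ_X, V ∈ τ_Y (deduplicated):
  ∅ × ∅ = {} (∅)
  {δ} × {p36} = {(δ,p36)}
  {γ, δ} × {p36} = {(γ,p36), (δ,p36)}
  {δ} × {p36, p37} = {(δ,p36), (δ,p37)}
  {β, γ, δ} × {p36} = {(β,p36), (γ,p36), (δ,p36)}
  {γ, δ} × {p36, p37} = {(γ,p36), (γ,p37), (δ,p36), (δ,p37)}
  {β, γ, δ} × {p36, p37} = {(β,p36), (β,p37), (γ,p36), (γ,p37), (δ,p36), (δ,p37)}
These 7 distinct sets form the basis B.
Close under arbitrary unions to get τ_{X×Y}; counting gives |τ_{X×Y}| = 10.


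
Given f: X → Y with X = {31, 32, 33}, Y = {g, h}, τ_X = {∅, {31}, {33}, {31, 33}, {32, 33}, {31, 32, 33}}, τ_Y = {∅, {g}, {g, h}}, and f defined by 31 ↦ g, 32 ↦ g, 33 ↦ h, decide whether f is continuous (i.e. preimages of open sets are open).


f is NOT continuous.

Compute f^{-1}(U) for each U ∈ τ_Y:
  U = ∅: f^{-1}(U) = ∅ ∈ τ_X ✓.
  U = {g}: f^{-1}(U) = {31, 32} ∉ τ_X ✗.
  U = {g, h}: f^{-1}(U) = {31, 32, 33} ∈ τ_X ✓.
Found U = {g} with f^{-1}(U) = {31, 32} not in τ_X. Therefore f is NOT continuous.


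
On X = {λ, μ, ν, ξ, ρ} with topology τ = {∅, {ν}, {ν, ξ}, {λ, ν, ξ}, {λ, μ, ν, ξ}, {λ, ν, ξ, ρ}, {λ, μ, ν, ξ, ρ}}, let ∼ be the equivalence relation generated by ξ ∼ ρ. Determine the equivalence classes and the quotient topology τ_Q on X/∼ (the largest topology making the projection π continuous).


X/∼ = {[λ], [μ], [ν], [ξ=ρ]}; |τ_Q| = 4.

Equivalence classes: [λ], [μ], [ν], [ξ=ρ].
Quotient map π: X → X/∼ sends λ ↦ [λ], μ ↦ [μ], ν ↦ [ν], ξ ↦ [ξ=ρ], ρ ↦ [ξ=ρ].
For each subset V ⊆ X/∼, compute π^{-1}(V) ⊆ X and check whether π^{-1}(V) ∈ τ. V is open in τ_Q iff π^{-1}(V) ∈ τ.
  V = {}: π^{-1}(V) = ∅ ∈ τ ✓.
  V = {[λ]}: π^{-1}(V) = {λ} ∉ τ ✗.
  V = {[μ]}: π^{-1}(V) = {μ} ∉ τ ✗.
  V = {[λ], [μ]}: π^{-1}(V) = {λ, μ} ∉ τ ✗.
  V = {[ν]}: π^{-1}(V) = {ν} ∈ τ ✓.
  V = {[λ], [ν]}: π^{-1}(V) = {λ, ν} ∉ τ ✗.
  V = {[μ], [ν]}: π^{-1}(V) = {μ, ν} ∉ τ ✗.
  V = {[λ], [μ], [ν]}: π^{-1}(V) = {λ, μ, ν} ∉ τ ✗.
  V = {[ξ=ρ]}: π^{-1}(V) = {ξ, ρ} ∉ τ ✗.
  V = {[λ], [ξ=ρ]}: π^{-1}(V) = {λ, ξ, ρ} ∉ τ ✗.
  V = {[μ], [ξ=ρ]}: π^{-1}(V) = {μ, ξ, ρ} ∉ τ ✗.
  V = {[λ], [μ], [ξ=ρ]}: π^{-1}(V) = {λ, μ, ξ, ρ} ∉ τ ✗.
  V = {[ν], [ξ=ρ]}: π^{-1}(V) = {ν, ξ, ρ} ∉ τ ✗.
  V = {[λ], [ν], [ξ=ρ]}: π^{-1}(V) = {λ, ν, ξ, ρ} ∈ τ ✓.
  V = {[μ], [ν], [ξ=ρ]}: π^{-1}(V) = {μ, ν, ξ, ρ} ∉ τ ✗.
  V = {[λ], [μ], [ν], [ξ=ρ]}: π^{-1}(V) = {λ, μ, ν, ξ, ρ} ∈ τ ✓.
Open sets in the quotient: τ_Q = {{}, {[ν]}, {[λ], [ν], [ξ=ρ]}, {[λ], [μ], [ν], [ξ=ρ]}} (4 elements).


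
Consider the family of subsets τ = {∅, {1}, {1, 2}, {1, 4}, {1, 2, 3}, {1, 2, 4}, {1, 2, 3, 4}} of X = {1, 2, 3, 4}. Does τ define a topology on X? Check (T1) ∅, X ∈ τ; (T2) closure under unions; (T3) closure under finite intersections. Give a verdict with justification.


τ IS a topology on X.

Axiom (T1): ∅ ∈ τ? Yes; X ∈ τ? Yes.
Axiom (T2/T3): check pairwise unions and intersections of members of τ.
All pairwise intersections and unions checked — each lies in τ. Therefore τ satisfies (T1), (T2), (T3): it IS a topology on X.


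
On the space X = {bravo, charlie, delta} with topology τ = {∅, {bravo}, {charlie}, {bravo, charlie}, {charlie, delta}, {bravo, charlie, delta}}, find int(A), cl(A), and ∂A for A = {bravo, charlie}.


int(A) = {bravo, charlie}, cl(A) = {bravo, charlie, delta}, ∂A = {delta}.

Closed sets in (X, τ) are complements of opens:
  closed(X, τ) = {∅, {bravo}, {delta}, {bravo, delta}, {charlie, delta}, {bravo, charlie, delta}}.
int(A) = ⋃ {U ∈ τ : U ⊆ A}. Opens contained in A: ∅, {bravo}, {charlie}, {bravo, charlie}.
Taking the union of these: int(A) = {bravo, charlie}.
cl(A) = ⋂ {C closed : A ⊆ C}. Closed sets containing A: {bravo, charlie, delta}.
Intersecting these: cl(A) = {bravo, charlie, delta}.
∂A = cl(A) ∖ int(A) = {bravo, charlie, delta} ∖ {bravo, charlie} = {delta}.


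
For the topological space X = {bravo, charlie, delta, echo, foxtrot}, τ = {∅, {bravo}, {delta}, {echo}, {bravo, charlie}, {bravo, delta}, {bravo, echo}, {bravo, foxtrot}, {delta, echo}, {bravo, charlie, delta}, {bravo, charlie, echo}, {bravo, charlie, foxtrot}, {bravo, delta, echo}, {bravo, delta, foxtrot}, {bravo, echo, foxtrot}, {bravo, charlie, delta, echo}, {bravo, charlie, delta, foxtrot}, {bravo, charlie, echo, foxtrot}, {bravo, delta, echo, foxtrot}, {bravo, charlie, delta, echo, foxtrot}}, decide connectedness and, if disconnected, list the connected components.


(X, τ) is disconnected; components = [{delta}, {echo}, {bravo, charlie, foxtrot}].

Find clopen sets (U ∈ τ with X ∖ U ∈ τ):
  U = ∅, X ∖ U = {bravo, charlie, delta, echo, foxtrot} — both open, so U is clopen.
  U = {delta}, X ∖ U = {bravo, charlie, echo, foxtrot} — both open, so U is clopen.
  U = {echo}, X ∖ U = {bravo, charlie, delta, foxtrot} — both open, so U is clopen.
  U = {delta, echo}, X ∖ U = {bravo, charlie, foxtrot} — both open, so U is clopen.
  U = {bravo, charlie, foxtrot}, X ∖ U = {delta, echo} — both open, so U is clopen.
  U = {bravo, charlie, delta, foxtrot}, X ∖ U = {echo} — both open, so U is clopen.
  U = {bravo, charlie, echo, foxtrot}, X ∖ U = {delta} — both open, so U is clopen.
  U = {bravo, charlie, delta, echo, foxtrot}, X ∖ U = ∅ — both open, so U is clopen.
Nontrivial clopen(s) exist: e.g. {bravo, charlie, echo, foxtrot}. So (X, τ) is disconnected.
Compute connected components by grouping points that agree on all clopens:
  component: {delta}
  component: {echo}
  component: {bravo, charlie, foxtrot}


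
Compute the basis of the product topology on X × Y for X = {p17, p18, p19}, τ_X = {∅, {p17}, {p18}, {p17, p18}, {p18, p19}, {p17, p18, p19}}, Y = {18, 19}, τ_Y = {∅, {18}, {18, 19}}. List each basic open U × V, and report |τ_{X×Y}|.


Basis B = {∅ × ∅, {p17} × {18}, {p18} × {18}, {p17} × {18, 19}, {p17, p18} × {18}, {p18} × {18, 19}, {p18, p19} × {18}, {p17, p18, p19} × {18}, {p17, p18} × {18, 19}, {p18, p19} × {18, 19}, {p17, p18, p19} × {18, 19}}; |τ_{X×Y}| = 18.

Enumerate products U × V with U ∈ τ_X, V ∈ τ_Y (deduplicated):
  ∅ × ∅ = {} (∅)
  {p17} × {18} = {(p17,18)}
  {p18} × {18} = {(p18,18)}
  {p17} × {18, 19} = {(p17,18), (p17,19)}
  {p17, p18} × {18} = {(p17,18), (p18,18)}
  {p18} × {18, 19} = {(p18,18), (p18,19)}
  {p18, p19} × {18} = {(p18,18), (p19,18)}
  {p17, p18, p19} × {18} = {(p17,18), (p18,18), (p19,18)}
  {p17, p18} × {18, 19} = {(p17,18), (p17,19), (p18,18), (p18,19)}
  {p18, p19} × {18, 19} = {(p18,18), (p18,19), (p19,18), (p19,19)}
  {p17, p18, p19} × {18, 19} = {(p17,18), (p17,19), (p18,18), (p18,19), (p19,18), (p19,19)}
These 11 distinct sets form the basis B.
Close under arbitrary unions to get τ_{X×Y}; counting gives |τ_{X×Y}| = 18.


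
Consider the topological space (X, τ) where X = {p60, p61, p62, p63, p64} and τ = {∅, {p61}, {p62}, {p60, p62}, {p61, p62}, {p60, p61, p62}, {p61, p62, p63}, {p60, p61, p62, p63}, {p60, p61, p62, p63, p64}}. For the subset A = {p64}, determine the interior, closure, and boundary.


int(A) = ∅, cl(A) = {p64}, ∂A = {p64}.

Closed sets in (X, τ) are complements of opens:
  closed(X, τ) = {∅, {p64}, {p60, p64}, {p63, p64}, {p60, p63, p64}, {p61, p63, p64}, {p60, p61, p63, p64}, {p60, p62, p63, p64}, {p60, p61, p62, p63, p64}}.
int(A) = ⋃ {U ∈ τ : U ⊆ A}. Opens contained in A: ∅.
Taking the union of these: int(A) = ∅.
cl(A) = ⋂ {C closed : A ⊆ C}. Closed sets containing A: {p64}, {p60, p64}, {p63, p64}, {p60, p63, p64}, {p61, p63, p64}, {p60, p61, p63, p64}, {p60, p62, p63, p64}, {p60, p61, p62, p63, p64}.
Intersecting these: cl(A) = {p64}.
∂A = cl(A) ∖ int(A) = {p64} ∖ ∅ = {p64}.


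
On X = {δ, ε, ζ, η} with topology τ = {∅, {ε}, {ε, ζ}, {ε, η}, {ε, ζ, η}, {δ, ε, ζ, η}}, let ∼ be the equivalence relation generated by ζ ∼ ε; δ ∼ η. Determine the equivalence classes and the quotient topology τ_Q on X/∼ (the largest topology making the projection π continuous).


X/∼ = {[δ=η], [ε=ζ]}; |τ_Q| = 3.

Equivalence classes: [δ=η], [ε=ζ].
Quotient map π: X → X/∼ sends δ ↦ [δ=η], ε ↦ [ε=ζ], ζ ↦ [ε=ζ], η ↦ [δ=η].
For each subset V ⊆ X/∼, compute π^{-1}(V) ⊆ X and check whether π^{-1}(V) ∈ τ. V is open in τ_Q iff π^{-1}(V) ∈ τ.
  V = {}: π^{-1}(V) = ∅ ∈ τ ✓.
  V = {[δ=η]}: π^{-1}(V) = {δ, η} ∉ τ ✗.
  V = {[ε=ζ]}: π^{-1}(V) = {ε, ζ} ∈ τ ✓.
  V = {[δ=η], [ε=ζ]}: π^{-1}(V) = {δ, ε, ζ, η} ∈ τ ✓.
Open sets in the quotient: τ_Q = {{}, {[ε=ζ]}, {[δ=η], [ε=ζ]}} (3 elements).


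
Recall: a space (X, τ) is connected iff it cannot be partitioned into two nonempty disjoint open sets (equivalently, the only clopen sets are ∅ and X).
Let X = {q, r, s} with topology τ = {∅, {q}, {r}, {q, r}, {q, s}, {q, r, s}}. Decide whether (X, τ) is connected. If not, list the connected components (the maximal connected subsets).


(X, τ) is disconnected; components = [{r}, {q, s}].

Find clopen sets (U ∈ τ with X ∖ U ∈ τ):
  U = ∅, X ∖ U = {q, r, s} — both open, so U is clopen.
  U = {r}, X ∖ U = {q, s} — both open, so U is clopen.
  U = {q, s}, X ∖ U = {r} — both open, so U is clopen.
  U = {q, r, s}, X ∖ U = ∅ — both open, so U is clopen.
Nontrivial clopen(s) exist: e.g. {r}. So (X, τ) is disconnected.
Compute connected components by grouping points that agree on all clopens:
  component: {r}
  component: {q, s}


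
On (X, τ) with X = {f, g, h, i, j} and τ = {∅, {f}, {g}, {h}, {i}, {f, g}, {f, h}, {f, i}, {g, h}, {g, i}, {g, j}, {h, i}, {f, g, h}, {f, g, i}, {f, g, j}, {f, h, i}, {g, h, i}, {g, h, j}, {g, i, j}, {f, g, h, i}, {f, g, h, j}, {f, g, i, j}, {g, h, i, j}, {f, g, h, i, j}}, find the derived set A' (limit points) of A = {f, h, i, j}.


A' = ∅

For each x ∈ X, list the open sets U ∈ τ with x ∈ U, then check whether U ∩ (A ∖ {x}) ≠ ∅ for every such U.
  x = f: open {f} ∋ x has {f} ∩ (A ∖ {f}) = ∅, so x is NOT a limit point.
  x = g: open {g} ∋ x has {g} ∩ (A ∖ {g}) = ∅, so x is NOT a limit point.
  x = h: open {h} ∋ x has {h} ∩ (A ∖ {h}) = ∅, so x is NOT a limit point.
  x = i: open {i} ∋ x has {i} ∩ (A ∖ {i}) = ∅, so x is NOT a limit point.
  x = j: open {g, j} ∋ x has {g, j} ∩ (A ∖ {j}) = ∅, so x is NOT a limit point.
Collecting: A' = ∅.


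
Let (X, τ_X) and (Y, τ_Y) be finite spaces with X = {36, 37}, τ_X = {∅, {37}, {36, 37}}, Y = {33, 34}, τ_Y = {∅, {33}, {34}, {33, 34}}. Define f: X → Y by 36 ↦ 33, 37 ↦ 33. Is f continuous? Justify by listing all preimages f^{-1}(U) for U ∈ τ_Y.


f IS continuous.

Compute f^{-1}(U) for each U ∈ τ_Y:
  U = ∅: f^{-1}(U) = ∅ ∈ τ_X ✓.
  U = {33}: f^{-1}(U) = {36, 37} ∈ τ_X ✓.
  U = {34}: f^{-1}(U) = ∅ ∈ τ_X ✓.
  U = {33, 34}: f^{-1}(U) = {36, 37} ∈ τ_X ✓.
Every preimage lies in τ_X, so f IS continuous.


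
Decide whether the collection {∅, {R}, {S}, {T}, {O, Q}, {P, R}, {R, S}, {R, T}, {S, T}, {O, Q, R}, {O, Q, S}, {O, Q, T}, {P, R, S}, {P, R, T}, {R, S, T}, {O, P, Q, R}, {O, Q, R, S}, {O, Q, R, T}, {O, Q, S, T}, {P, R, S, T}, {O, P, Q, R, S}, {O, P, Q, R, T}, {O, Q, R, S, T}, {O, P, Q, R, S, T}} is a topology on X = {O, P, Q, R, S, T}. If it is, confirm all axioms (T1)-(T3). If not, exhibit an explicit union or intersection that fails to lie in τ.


τ IS a topology on X.

Axiom (T1): ∅ ∈ τ? Yes; X ∈ τ? Yes.
Axiom (T2/T3): check pairwise unions and intersections of members of τ.
All pairwise intersections and unions checked — each lies in τ. Therefore τ satisfies (T1), (T2), (T3): it IS a topology on X.


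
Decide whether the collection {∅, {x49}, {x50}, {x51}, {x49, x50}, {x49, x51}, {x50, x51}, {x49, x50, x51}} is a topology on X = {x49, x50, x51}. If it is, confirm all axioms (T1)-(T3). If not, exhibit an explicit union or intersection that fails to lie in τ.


τ IS a topology on X.

Axiom (T1): ∅ ∈ τ? Yes; X ∈ τ? Yes.
Axiom (T2/T3): check pairwise unions and intersections of members of τ.
All pairwise intersections and unions checked — each lies in τ. Therefore τ satisfies (T1), (T2), (T3): it IS a topology on X.


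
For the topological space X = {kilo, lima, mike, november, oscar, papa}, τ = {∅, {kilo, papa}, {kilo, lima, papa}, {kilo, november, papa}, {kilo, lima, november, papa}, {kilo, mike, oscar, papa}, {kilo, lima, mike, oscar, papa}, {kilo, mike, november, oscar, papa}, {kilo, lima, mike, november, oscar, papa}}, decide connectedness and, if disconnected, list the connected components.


(X, τ) is connected.

Find clopen sets (U ∈ τ with X ∖ U ∈ τ):
  U = ∅, X ∖ U = {kilo, lima, mike, november, oscar, papa} — both open, so U is clopen.
  U = {kilo, lima, mike, november, oscar, papa}, X ∖ U = ∅ — both open, so U is clopen.
Only trivial clopens (∅ and X) exist, so (X, τ) is connected.
Compute connected components by grouping points that agree on all clopens:
  component: {kilo, lima, mike, november, oscar, papa}


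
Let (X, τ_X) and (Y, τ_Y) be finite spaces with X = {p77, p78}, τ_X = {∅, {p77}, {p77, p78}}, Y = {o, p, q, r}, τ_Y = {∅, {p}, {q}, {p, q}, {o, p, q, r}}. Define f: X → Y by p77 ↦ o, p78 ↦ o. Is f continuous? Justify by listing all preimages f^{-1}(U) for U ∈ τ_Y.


f IS continuous.

Compute f^{-1}(U) for each U ∈ τ_Y:
  U = ∅: f^{-1}(U) = ∅ ∈ τ_X ✓.
  U = {p}: f^{-1}(U) = ∅ ∈ τ_X ✓.
  U = {q}: f^{-1}(U) = ∅ ∈ τ_X ✓.
  U = {p, q}: f^{-1}(U) = ∅ ∈ τ_X ✓.
  U = {o, p, q, r}: f^{-1}(U) = {p77, p78} ∈ τ_X ✓.
Every preimage lies in τ_X, so f IS continuous.


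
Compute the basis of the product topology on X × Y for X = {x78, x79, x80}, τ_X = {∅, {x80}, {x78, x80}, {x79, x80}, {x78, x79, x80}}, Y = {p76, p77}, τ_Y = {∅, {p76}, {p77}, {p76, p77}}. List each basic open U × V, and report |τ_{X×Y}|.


Basis B = {∅ × ∅, {x80} × {p76}, {x80} × {p77}, {x78, x80} × {p76}, {x78, x80} × {p77}, {x79, x80} × {p76}, {x79, x80} × {p77}, {x80} × {p76, p77}, {x78, x79, x80} × {p76}, {x78, x79, x80} × {p77}, {x78, x80} × {p76, p77}, {x79, x80} × {p76, p77}, {x78, x79, x80} × {p76, p77}}; |τ_{X×Y}| = 25.

Enumerate products U × V with U ∈ τ_X, V ∈ τ_Y (deduplicated):
  ∅ × ∅ = {} (∅)
  {x80} × {p76} = {(x80,p76)}
  {x80} × {p77} = {(x80,p77)}
  {x78, x80} × {p76} = {(x78,p76), (x80,p76)}
  {x78, x80} × {p77} = {(x78,p77), (x80,p77)}
  {x79, x80} × {p76} = {(x79,p76), (x80,p76)}
  {x79, x80} × {p77} = {(x79,p77), (x80,p77)}
  {x80} × {p76, p77} = {(x80,p76), (x80,p77)}
  {x78, x79, x80} × {p76} = {(x78,p76), (x79,p76), (x80,p76)}
  {x78, x79, x80} × {p77} = {(x78,p77), (x79,p77), (x80,p77)}
  {x78, x80} × {p76, p77} = {(x78,p76), (x78,p77), (x80,p76), (x80,p77)}
  {x79, x80} × {p76, p77} = {(x79,p76), (x79,p77), (x80,p76), (x80,p77)}
  {x78, x79, x80} × {p76, p77} = {(x78,p76), (x78,p77), (x79,p76), (x79,p77), (x80,p76), (x80,p77)}
These 13 distinct sets form the basis B.
Close under arbitrary unions to get τ_{X×Y}; counting gives |τ_{X×Y}| = 25.


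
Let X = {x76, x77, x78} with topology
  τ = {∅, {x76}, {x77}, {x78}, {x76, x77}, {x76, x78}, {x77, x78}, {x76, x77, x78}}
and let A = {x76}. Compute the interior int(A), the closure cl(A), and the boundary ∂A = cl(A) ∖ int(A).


int(A) = {x76}, cl(A) = {x76}, ∂A = ∅.

Closed sets in (X, τ) are complements of opens:
  closed(X, τ) = {∅, {x76}, {x77}, {x78}, {x76, x77}, {x76, x78}, {x77, x78}, {x76, x77, x78}}.
int(A) = ⋃ {U ∈ τ : U ⊆ A}. Opens contained in A: ∅, {x76}.
Taking the union of these: int(A) = {x76}.
cl(A) = ⋂ {C closed : A ⊆ C}. Closed sets containing A: {x76}, {x76, x77}, {x76, x78}, {x76, x77, x78}.
Intersecting these: cl(A) = {x76}.
∂A = cl(A) ∖ int(A) = {x76} ∖ {x76} = ∅.


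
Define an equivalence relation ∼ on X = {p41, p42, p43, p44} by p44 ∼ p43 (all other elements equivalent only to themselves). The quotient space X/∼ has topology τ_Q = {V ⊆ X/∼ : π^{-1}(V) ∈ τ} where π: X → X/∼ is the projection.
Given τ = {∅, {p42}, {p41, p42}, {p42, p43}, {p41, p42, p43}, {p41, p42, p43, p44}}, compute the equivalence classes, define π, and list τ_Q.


X/∼ = {[p41], [p42], [p43=p44]}; |τ_Q| = 4.

Equivalence classes: [p41], [p42], [p43=p44].
Quotient map π: X → X/∼ sends p41 ↦ [p41], p42 ↦ [p42], p43 ↦ [p43=p44], p44 ↦ [p43=p44].
For each subset V ⊆ X/∼, compute π^{-1}(V) ⊆ X and check whether π^{-1}(V) ∈ τ. V is open in τ_Q iff π^{-1}(V) ∈ τ.
  V = {}: π^{-1}(V) = ∅ ∈ τ ✓.
  V = {[p41]}: π^{-1}(V) = {p41} ∉ τ ✗.
  V = {[p42]}: π^{-1}(V) = {p42} ∈ τ ✓.
  V = {[p41], [p42]}: π^{-1}(V) = {p41, p42} ∈ τ ✓.
  V = {[p43=p44]}: π^{-1}(V) = {p43, p44} ∉ τ ✗.
  V = {[p41], [p43=p44]}: π^{-1}(V) = {p41, p43, p44} ∉ τ ✗.
  V = {[p42], [p43=p44]}: π^{-1}(V) = {p42, p43, p44} ∉ τ ✗.
  V = {[p41], [p42], [p43=p44]}: π^{-1}(V) = {p41, p42, p43, p44} ∈ τ ✓.
Open sets in the quotient: τ_Q = {{}, {[p42]}, {[p41], [p42]}, {[p41], [p42], [p43=p44]}} (4 elements).


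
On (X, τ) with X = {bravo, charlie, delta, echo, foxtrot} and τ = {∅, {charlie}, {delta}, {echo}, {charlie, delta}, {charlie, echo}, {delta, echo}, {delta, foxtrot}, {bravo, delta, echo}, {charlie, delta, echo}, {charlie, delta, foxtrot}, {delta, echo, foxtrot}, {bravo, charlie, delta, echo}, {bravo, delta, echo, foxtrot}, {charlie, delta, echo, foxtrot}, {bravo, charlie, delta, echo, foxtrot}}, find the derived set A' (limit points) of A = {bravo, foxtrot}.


A' = ∅

For each x ∈ X, list the open sets U ∈ τ with x ∈ U, then check whether U ∩ (A ∖ {x}) ≠ ∅ for every such U.
  x = bravo: open {bravo, delta, echo} ∋ x has {bravo, delta, echo} ∩ (A ∖ {bravo}) = ∅, so x is NOT a limit point.
  x = charlie: open {charlie} ∋ x has {charlie} ∩ (A ∖ {charlie}) = ∅, so x is NOT a limit point.
  x = delta: open {delta} ∋ x has {delta} ∩ (A ∖ {delta}) = ∅, so x is NOT a limit point.
  x = echo: open {echo} ∋ x has {echo} ∩ (A ∖ {echo}) = ∅, so x is NOT a limit point.
  x = foxtrot: open {delta, foxtrot} ∋ x has {delta, foxtrot} ∩ (A ∖ {foxtrot}) = ∅, so x is NOT a limit point.
Collecting: A' = ∅.


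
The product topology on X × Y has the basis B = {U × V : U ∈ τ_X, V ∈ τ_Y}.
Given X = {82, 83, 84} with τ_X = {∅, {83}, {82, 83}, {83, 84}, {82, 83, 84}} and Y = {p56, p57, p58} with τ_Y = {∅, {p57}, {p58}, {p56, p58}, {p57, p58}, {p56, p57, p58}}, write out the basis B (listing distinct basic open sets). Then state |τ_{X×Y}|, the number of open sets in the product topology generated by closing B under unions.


Basis B = {∅ × ∅, {83} × {p57}, {83} × {p58}, {82, 83} × {p57}, {82, 83} × {p58}, {83} × {p56, p58}, {83} × {p57, p58}, {83, 84} × {p57}, {83, 84} × {p58}, {82, 83, 84} × {p57}, {82, 83, 84} × {p58}, {83} × {p56, p57, p58}, {82, 83} × {p56, p58}, {82, 83} × {p57, p58}, {83, 84} × {p56, p58}, {83, 84} × {p57, p58}, {82, 83} × {p56, p57, p58}, {82, 83, 84} × {p56, p58}, {82, 83, 84} × {p57, p58}, {83, 84} × {p56, p57, p58}, {82, 83, 84} × {p56, p57, p58}}; |τ_{X×Y}| = 70.

Enumerate products U × V with U ∈ τ_X, V ∈ τ_Y (deduplicated):
  ∅ × ∅ = {} (∅)
  {83} × {p57} = {(83,p57)}
  {83} × {p58} = {(83,p58)}
  {82, 83} × {p57} = {(82,p57), (83,p57)}
  {82, 83} × {p58} = {(82,p58), (83,p58)}
  {83} × {p56, p58} = {(83,p56), (83,p58)}
  {83} × {p57, p58} = {(83,p57), (83,p58)}
  {83, 84} × {p57} = {(83,p57), (84,p57)}
  {83, 84} × {p58} = {(83,p58), (84,p58)}
  {82, 83, 84} × {p57} = {(82,p57), (83,p57), (84,p57)}
  {82, 83, 84} × {p58} = {(82,p58), (83,p58), (84,p58)}
  {83} × {p56, p57, p58} = {(83,p56), (83,p57), (83,p58)}
  {82, 83} × {p56, p58} = {(82,p56), (82,p58), (83,p56), (83,p58)}
  {82, 83} × {p57, p58} = {(82,p57), (82,p58), (83,p57), (83,p58)}
  {83, 84} × {p56, p58} = {(83,p56), (83,p58), (84,p56), (84,p58)}
  {83, 84} × {p57, p58} = {(83,p57), (83,p58), (84,p57), (84,p58)}
  {82, 83} × {p56, p57, p58} = {(82,p56), (82,p57), (82,p58), (83,p56), (83,p57), (83,p58)}
  {82, 83, 84} × {p56, p58} = {(82,p56), (82,p58), (83,p56), (83,p58), (84,p56), (84,p58)}
  {82, 83, 84} × {p57, p58} = {(82,p57), (82,p58), (83,p57), (83,p58), (84,p57), (84,p58)}
  {83, 84} × {p56, p57, p58} = {(83,p56), (83,p57), (83,p58), (84,p56), (84,p57), (84,p58)}
  {82, 83, 84} × {p56, p57, p58} = {(82,p56), (82,p57), (82,p58), (83,p56), (83,p57), (83,p58), (84,p56), (84,p57), (84,p58)}
These 21 distinct sets form the basis B.
Close under arbitrary unions to get τ_{X×Y}; counting gives |τ_{X×Y}| = 70.


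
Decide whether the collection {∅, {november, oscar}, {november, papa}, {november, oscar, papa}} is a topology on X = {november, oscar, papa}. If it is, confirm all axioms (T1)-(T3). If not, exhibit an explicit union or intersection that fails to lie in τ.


τ is NOT a topology on X.

Axiom (T1): ∅ ∈ τ? Yes; X ∈ τ? Yes.
Axiom (T2/T3): check pairwise unions and intersections of members of τ.
Counterexample for (T3): {november, oscar} ∩ {november, papa} = {november} ∉ τ. Therefore τ is NOT a topology.


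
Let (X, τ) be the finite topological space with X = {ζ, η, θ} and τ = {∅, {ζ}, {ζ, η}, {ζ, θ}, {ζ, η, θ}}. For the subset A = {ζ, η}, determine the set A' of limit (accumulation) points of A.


A' = {η, θ}

For each x ∈ X, list the open sets U ∈ τ with x ∈ U, then check whether U ∩ (A ∖ {x}) ≠ ∅ for every such U.
  x = ζ: open {ζ} ∋ x has {ζ} ∩ (A ∖ {ζ}) = ∅, so x is NOT a limit point.
  x = η: opens ∋ x are {ζ, η}, {ζ, η, θ}; each meets A ∖ {η}, so x IS a limit point.
  x = θ: opens ∋ x are {ζ, θ}, {ζ, η, θ}; each meets A ∖ {θ}, so x IS a limit point.
Collecting: A' = {η, θ}.


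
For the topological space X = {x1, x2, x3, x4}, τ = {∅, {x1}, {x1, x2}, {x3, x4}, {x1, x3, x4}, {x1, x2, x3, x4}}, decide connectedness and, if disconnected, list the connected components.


(X, τ) is disconnected; components = [{x1, x2}, {x3, x4}].

Find clopen sets (U ∈ τ with X ∖ U ∈ τ):
  U = ∅, X ∖ U = {x1, x2, x3, x4} — both open, so U is clopen.
  U = {x1, x2}, X ∖ U = {x3, x4} — both open, so U is clopen.
  U = {x3, x4}, X ∖ U = {x1, x2} — both open, so U is clopen.
  U = {x1, x2, x3, x4}, X ∖ U = ∅ — both open, so U is clopen.
Nontrivial clopen(s) exist: e.g. {x1, x2}. So (X, τ) is disconnected.
Compute connected components by grouping points that agree on all clopens:
  component: {x1, x2}
  component: {x3, x4}


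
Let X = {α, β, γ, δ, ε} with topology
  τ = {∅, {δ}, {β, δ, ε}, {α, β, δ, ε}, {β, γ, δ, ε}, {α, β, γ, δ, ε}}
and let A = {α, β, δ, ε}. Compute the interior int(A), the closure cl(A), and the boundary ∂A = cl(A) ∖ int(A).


int(A) = {α, β, δ, ε}, cl(A) = {α, β, γ, δ, ε}, ∂A = {γ}.

Closed sets in (X, τ) are complements of opens:
  closed(X, τ) = {∅, {α}, {γ}, {α, γ}, {α, β, γ, ε}, {α, β, γ, δ, ε}}.
int(A) = ⋃ {U ∈ τ : U ⊆ A}. Opens contained in A: ∅, {δ}, {β, δ, ε}, {α, β, δ, ε}.
Taking the union of these: int(A) = {α, β, δ, ε}.
cl(A) = ⋂ {C closed : A ⊆ C}. Closed sets containing A: {α, β, γ, δ, ε}.
Intersecting these: cl(A) = {α, β, γ, δ, ε}.
∂A = cl(A) ∖ int(A) = {α, β, γ, δ, ε} ∖ {α, β, δ, ε} = {γ}.


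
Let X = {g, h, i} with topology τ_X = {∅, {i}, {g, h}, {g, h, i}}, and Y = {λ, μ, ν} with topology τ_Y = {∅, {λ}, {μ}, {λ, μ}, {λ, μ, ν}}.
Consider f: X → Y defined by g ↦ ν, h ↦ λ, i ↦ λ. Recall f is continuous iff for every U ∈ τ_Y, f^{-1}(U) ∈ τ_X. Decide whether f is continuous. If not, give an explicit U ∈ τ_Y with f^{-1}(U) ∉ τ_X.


f is NOT continuous.

Compute f^{-1}(U) for each U ∈ τ_Y:
  U = ∅: f^{-1}(U) = ∅ ∈ τ_X ✓.
  U = {λ}: f^{-1}(U) = {h, i} ∉ τ_X ✗.
  U = {μ}: f^{-1}(U) = ∅ ∈ τ_X ✓.
  U = {λ, μ}: f^{-1}(U) = {h, i} ∉ τ_X ✗.
  U = {λ, μ, ν}: f^{-1}(U) = {g, h, i} ∈ τ_X ✓.
Found U = {λ} with f^{-1}(U) = {h, i} not in τ_X. Therefore f is NOT continuous.


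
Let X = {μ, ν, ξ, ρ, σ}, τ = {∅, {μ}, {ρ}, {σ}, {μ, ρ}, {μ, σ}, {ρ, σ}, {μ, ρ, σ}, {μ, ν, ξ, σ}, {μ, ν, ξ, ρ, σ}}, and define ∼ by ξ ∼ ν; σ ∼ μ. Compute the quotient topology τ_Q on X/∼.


X/∼ = {[μ=σ], [ν=ξ], [ρ]}; |τ_Q| = 6.

Equivalence classes: [μ=σ], [ν=ξ], [ρ].
Quotient map π: X → X/∼ sends μ ↦ [μ=σ], ν ↦ [ν=ξ], ξ ↦ [ν=ξ], ρ ↦ [ρ], σ ↦ [μ=σ].
For each subset V ⊆ X/∼, compute π^{-1}(V) ⊆ X and check whether π^{-1}(V) ∈ τ. V is open in τ_Q iff π^{-1}(V) ∈ τ.
  V = {}: π^{-1}(V) = ∅ ∈ τ ✓.
  V = {[μ=σ]}: π^{-1}(V) = {μ, σ} ∈ τ ✓.
  V = {[ν=ξ]}: π^{-1}(V) = {ν, ξ} ∉ τ ✗.
  V = {[μ=σ], [ν=ξ]}: π^{-1}(V) = {μ, ν, ξ, σ} ∈ τ ✓.
  V = {[ρ]}: π^{-1}(V) = {ρ} ∈ τ ✓.
  V = {[μ=σ], [ρ]}: π^{-1}(V) = {μ, ρ, σ} ∈ τ ✓.
  V = {[ν=ξ], [ρ]}: π^{-1}(V) = {ν, ξ, ρ} ∉ τ ✗.
  V = {[μ=σ], [ν=ξ], [ρ]}: π^{-1}(V) = {μ, ν, ξ, ρ, σ} ∈ τ ✓.
Open sets in the quotient: τ_Q = {{}, {[μ=σ]}, {[μ=σ], [ν=ξ]}, {[ρ]}, {[μ=σ], [ρ]}, {[μ=σ], [ν=ξ], [ρ]}} (6 elements).


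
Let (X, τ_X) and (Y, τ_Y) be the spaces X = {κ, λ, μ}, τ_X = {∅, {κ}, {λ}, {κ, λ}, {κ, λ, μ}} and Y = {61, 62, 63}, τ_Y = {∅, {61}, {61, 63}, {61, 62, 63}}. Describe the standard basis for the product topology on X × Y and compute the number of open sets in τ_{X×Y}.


Basis B = {∅ × ∅, {κ} × {61}, {λ} × {61}, {κ} × {61, 63}, {κ, λ} × {61}, {λ} × {61, 63}, {κ} × {61, 62, 63}, {κ, λ, μ} × {61}, {λ} × {61, 62, 63}, {κ, λ} × {61, 63}, {κ, λ} × {61, 62, 63}, {κ, λ, μ} × {61, 63}, {κ, λ, μ} × {61, 62, 63}}; |τ_{X×Y}| = 30.

Enumerate products U × V with U ∈ τ_X, V ∈ τ_Y (deduplicated):
  ∅ × ∅ = {} (∅)
  {κ} × {61} = {(κ,61)}
  {λ} × {61} = {(λ,61)}
  {κ} × {61, 63} = {(κ,61), (κ,63)}
  {κ, λ} × {61} = {(κ,61), (λ,61)}
  {λ} × {61, 63} = {(λ,61), (λ,63)}
  {κ} × {61, 62, 63} = {(κ,61), (κ,62), (κ,63)}
  {κ, λ, μ} × {61} = {(κ,61), (λ,61), (μ,61)}
  {λ} × {61, 62, 63} = {(λ,61), (λ,62), (λ,63)}
  {κ, λ} × {61, 63} = {(κ,61), (κ,63), (λ,61), (λ,63)}
  {κ, λ} × {61, 62, 63} = {(κ,61), (κ,62), (κ,63), (λ,61), (λ,62), (λ,63)}
  {κ, λ, μ} × {61, 63} = {(κ,61), (κ,63), (λ,61), (λ,63), (μ,61), (μ,63)}
  {κ, λ, μ} × {61, 62, 63} = {(κ,61), (κ,62), (κ,63), (λ,61), (λ,62), (λ,63), (μ,61), (μ,62), (μ,63)}
These 13 distinct sets form the basis B.
Close under arbitrary unions to get τ_{X×Y}; counting gives |τ_{X×Y}| = 30.


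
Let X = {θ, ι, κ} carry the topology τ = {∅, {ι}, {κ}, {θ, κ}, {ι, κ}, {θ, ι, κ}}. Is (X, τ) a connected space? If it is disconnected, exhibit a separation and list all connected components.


(X, τ) is disconnected; components = [{ι}, {θ, κ}].

Find clopen sets (U ∈ τ with X ∖ U ∈ τ):
  U = ∅, X ∖ U = {θ, ι, κ} — both open, so U is clopen.
  U = {ι}, X ∖ U = {θ, κ} — both open, so U is clopen.
  U = {θ, κ}, X ∖ U = {ι} — both open, so U is clopen.
  U = {θ, ι, κ}, X ∖ U = ∅ — both open, so U is clopen.
Nontrivial clopen(s) exist: e.g. {θ, κ}. So (X, τ) is disconnected.
Compute connected components by grouping points that agree on all clopens:
  component: {ι}
  component: {θ, κ}


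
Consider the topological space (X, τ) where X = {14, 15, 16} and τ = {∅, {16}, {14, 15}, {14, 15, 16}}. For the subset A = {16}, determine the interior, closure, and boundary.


int(A) = {16}, cl(A) = {16}, ∂A = ∅.

Closed sets in (X, τ) are complements of opens:
  closed(X, τ) = {∅, {16}, {14, 15}, {14, 15, 16}}.
int(A) = ⋃ {U ∈ τ : U ⊆ A}. Opens contained in A: ∅, {16}.
Taking the union of these: int(A) = {16}.
cl(A) = ⋂ {C closed : A ⊆ C}. Closed sets containing A: {16}, {14, 15, 16}.
Intersecting these: cl(A) = {16}.
∂A = cl(A) ∖ int(A) = {16} ∖ {16} = ∅.


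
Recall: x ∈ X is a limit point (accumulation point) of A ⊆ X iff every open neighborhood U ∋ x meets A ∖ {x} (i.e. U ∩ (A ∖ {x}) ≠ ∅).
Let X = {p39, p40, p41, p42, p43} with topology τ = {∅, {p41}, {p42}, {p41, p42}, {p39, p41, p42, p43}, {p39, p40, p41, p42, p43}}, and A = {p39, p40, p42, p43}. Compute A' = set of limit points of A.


A' = {p39, p40, p43}

For each x ∈ X, list the open sets U ∈ τ with x ∈ U, then check whether U ∩ (A ∖ {x}) ≠ ∅ for every such U.
  x = p39: opens ∋ x are {p39, p41, p42, p43}, {p39, p40, p41, p42, p43}; each meets A ∖ {p39}, so x IS a limit point.
  x = p40: opens ∋ x are {p39, p40, p41, p42, p43}; each meets A ∖ {p40}, so x IS a limit point.
  x = p41: open {p41} ∋ x has {p41} ∩ (A ∖ {p41}) = ∅, so x is NOT a limit point.
  x = p42: open {p42} ∋ x has {p42} ∩ (A ∖ {p42}) = ∅, so x is NOT a limit point.
  x = p43: opens ∋ x are {p39, p41, p42, p43}, {p39, p40, p41, p42, p43}; each meets A ∖ {p43}, so x IS a limit point.
Collecting: A' = {p39, p40, p43}.
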